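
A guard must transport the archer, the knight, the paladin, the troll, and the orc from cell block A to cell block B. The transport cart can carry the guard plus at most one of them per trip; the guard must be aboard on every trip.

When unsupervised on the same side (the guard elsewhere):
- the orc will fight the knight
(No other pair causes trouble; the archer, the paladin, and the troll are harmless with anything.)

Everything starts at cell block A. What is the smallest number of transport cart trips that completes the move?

Counting alone: the guard can take at most 1 across per trip to cell block B, so moving all 5 needs at least 5 loaded trips out, with a return between consecutive ones — at least 9 crossings.
The plan below uses exactly 9 crossings, so it is optimal:
1. Guard goes to cell block B with the knight.  [cell block A: the archer, the orc, the paladin, the troll | cell block B: the knight]
2. Guard goes back to cell block A alone.  [cell block A: the archer, the orc, the paladin, the troll | cell block B: the knight]
3. Guard goes to cell block B with the archer.  [cell block A: the orc, the paladin, the troll | cell block B: the archer, the knight]
4. Guard goes back to cell block A alone.  [cell block A: the orc, the paladin, the troll | cell block B: the archer, the knight]
5. Guard goes to cell block B with the paladin.  [cell block A: the orc, the troll | cell block B: the archer, the knight, the paladin]
6. Guard goes back to cell block A alone.  [cell block A: the orc, the troll | cell block B: the archer, the knight, the paladin]
7. Guard goes to cell block B with the troll.  [cell block A: the orc | cell block B: the archer, the knight, the paladin, the troll]
8. Guard goes back to cell block A alone.  [cell block A: the orc | cell block B: the archer, the knight, the paladin, the troll]
9. Guard goes to cell block B with the orc.  [cell block A: — | cell block B: the archer, the knight, the orc, the paladin, the troll]

9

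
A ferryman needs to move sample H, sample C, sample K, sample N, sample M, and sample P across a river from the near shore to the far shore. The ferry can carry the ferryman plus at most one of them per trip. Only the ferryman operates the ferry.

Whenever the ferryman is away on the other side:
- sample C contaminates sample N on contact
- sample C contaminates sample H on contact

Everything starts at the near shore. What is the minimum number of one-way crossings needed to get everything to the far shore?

13

Counting alone: the ferryman can take at most 1 across per trip to the far shore, so moving all 6 needs at least 6 loaded trips out, with a return between consecutive ones — at least 11 crossings.
The safety rule pushes this higher. Following every safe sequence of crossings, the most of the 6 that can be at the far shore as the ferry arrives there on crossing 11 is 5 — never all 6.
So no plan with fewer than 13 crossings exists, and this one achieves 13:
1. Ferryman goes to the far shore with sample C.  [the near shore: sample H, sample K, sample M, sample N, sample P | the far shore: sample C]
2. Ferryman goes back to the near shore alone.  [the near shore: sample H, sample K, sample M, sample N, sample P | the far shore: sample C]
3. Ferryman goes to the far shore with sample H.  [the near shore: sample K, sample M, sample N, sample P | the far shore: sample C, sample H]
4. Ferryman goes back to the near shore with sample C.  [the near shore: sample C, sample K, sample M, sample N, sample P | the far shore: sample H]
5. Ferryman goes to the far shore with sample N.  [the near shore: sample C, sample K, sample M, sample P | the far shore: sample H, sample N]
6. Ferryman goes back to the near shore alone.  [the near shore: sample C, sample K, sample M, sample P | the far shore: sample H, sample N]
7. Ferryman goes to the far shore with sample K.  [the near shore: sample C, sample M, sample P | the far shore: sample H, sample K, sample N]
8. Ferryman goes back to the near shore alone.  [the near shore: sample C, sample M, sample P | the far shore: sample H, sample K, sample N]
9. Ferryman goes to the far shore with sample M.  [the near shore: sample C, sample P | the far shore: sample H, sample K, sample M, sample N]
10. Ferryman goes back to the near shore alone.  [the near shore: sample C, sample P | the far shore: sample H, sample K, sample M, sample N]
11. Ferryman goes to the far shore with sample P.  [the near shore: sample C | the far shore: sample H, sample K, sample M, sample N, sample P]
12. Ferryman goes back to the near shore alone.  [the near shore: sample C | the far shore: sample H, sample K, sample M, sample N, sample P]
13. Ferryman goes to the far shore with sample C.  [the near shore: — | the far shore: sample C, sample H, sample K, sample M, sample N, sample P]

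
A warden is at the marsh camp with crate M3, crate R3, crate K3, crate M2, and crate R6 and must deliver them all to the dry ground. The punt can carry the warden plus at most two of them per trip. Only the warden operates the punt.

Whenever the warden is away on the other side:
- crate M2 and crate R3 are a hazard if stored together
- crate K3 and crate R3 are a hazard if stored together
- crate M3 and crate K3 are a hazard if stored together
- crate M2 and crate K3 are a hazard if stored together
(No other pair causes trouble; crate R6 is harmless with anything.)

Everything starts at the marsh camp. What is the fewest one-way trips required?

Counting alone: the warden can take at most 2 across per trip to the dry ground, so moving all 5 needs at least 3 loaded trips out, with a return between consecutive ones — at least 5 crossings.
The safety rule pushes this higher. Following every safe sequence of crossings, the most of the 5 that can be at the dry ground as the punt arrives there on crossing 5 is 4 — never all 5.
So no plan with fewer than 7 crossings exists, and this one achieves 7:
1. Warden goes to the dry ground with crate K3 and crate R3.  [the marsh camp: crate M2, crate M3, crate R6 | the dry ground: crate K3, crate R3]
2. Warden goes back to the marsh camp with crate R3.  [the marsh camp: crate M2, crate M3, crate R3, crate R6 | the dry ground: crate K3]
3. Warden goes to the dry ground with crate M3 and crate R3.  [the marsh camp: crate M2, crate R6 | the dry ground: crate K3, crate M3, crate R3]
4. Warden goes back to the marsh camp with crate K3.  [the marsh camp: crate K3, crate M2, crate R6 | the dry ground: crate M3, crate R3]
5. Warden goes to the dry ground with crate K3 and crate R6.  [the marsh camp: crate M2 | the dry ground: crate K3, crate M3, crate R3, crate R6]
6. Warden goes back to the marsh camp with crate K3.  [the marsh camp: crate K3, crate M2 | the dry ground: crate M3, crate R3, crate R6]
7. Warden goes to the dry ground with crate K3 and crate M2.  [the marsh camp: — | the dry ground: crate K3, crate M2, crate M3, crate R3, crate R6]

7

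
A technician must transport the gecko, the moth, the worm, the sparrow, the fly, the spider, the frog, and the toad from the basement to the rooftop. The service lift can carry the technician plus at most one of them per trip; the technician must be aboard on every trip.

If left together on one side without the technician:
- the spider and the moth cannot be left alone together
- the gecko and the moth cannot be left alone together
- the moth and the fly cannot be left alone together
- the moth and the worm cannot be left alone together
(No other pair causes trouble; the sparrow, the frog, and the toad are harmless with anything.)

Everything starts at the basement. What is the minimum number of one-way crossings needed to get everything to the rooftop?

Following every safe sequence of crossings from the start, the most of the 8 that can be at the rooftop as the service lift arrives there on crossings 1, 3, 5, 7, 9 is 1, 2, 3, 4, 5 respectively; the best ever achieved is 5 of 8.
From crossing 11 on, no configuration arises that was not already reachable earlier: only 88 distinct safe configurations (who is on which side, and where the service lift is) can ever be reached, none of them has everyone across, and every continuation just revisits them. So no valid plan exists.

impossible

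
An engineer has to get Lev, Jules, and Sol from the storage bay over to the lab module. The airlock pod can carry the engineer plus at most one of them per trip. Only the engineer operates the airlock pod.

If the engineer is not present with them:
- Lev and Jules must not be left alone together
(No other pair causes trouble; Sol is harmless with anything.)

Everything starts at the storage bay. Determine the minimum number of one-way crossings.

5

Counting alone: the engineer can take at most 1 across per trip to the lab module, so moving all 3 needs at least 3 loaded trips out, with a return between consecutive ones — at least 5 crossings.
The plan below uses exactly 5 crossings, so it is optimal:
1. Engineer goes to the lab module with Lev.
2. Engineer goes back to the storage bay alone.
3. Engineer goes to the lab module with Sol.
4. Engineer goes back to the storage bay alone.
5. Engineer goes to the lab module with Jules.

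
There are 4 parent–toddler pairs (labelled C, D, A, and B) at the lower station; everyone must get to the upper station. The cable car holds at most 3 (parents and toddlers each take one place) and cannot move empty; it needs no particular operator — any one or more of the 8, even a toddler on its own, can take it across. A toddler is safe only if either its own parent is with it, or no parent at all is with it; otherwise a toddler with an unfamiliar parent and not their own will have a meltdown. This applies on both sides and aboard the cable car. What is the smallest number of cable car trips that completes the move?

9

Counting alone: each trip to the upper station takes at most 3 across and each return brings at least 1 back, so after t trips out (and t−1 returns) at most 3t − (t−1) of the 8 are across; that first reaches 8 at t = 4, so at least 7 crossings are needed.
The safety rule pushes this higher. Following every safe sequence of crossings, the most of the 8 that can be at the upper station as the cable car arrives there on crossing 7 is 7 — never all 8.
So no plan with fewer than 9 crossings exists, and this one achieves 9:
1. parent C and toddler C cross → the upper station.
2. parent C crosses ← the lower station.
3. parent C, parent D, and toddler D cross → the upper station.
4. parent C and toddler C cross ← the lower station.
5. parent A, parent B, and parent C cross → the upper station.
6. toddler D crosses ← the lower station.
7. toddler C and toddler D cross → the upper station.
8. toddler C crosses ← the lower station.
9. toddler A, toddler B, and toddler C cross → the upper station.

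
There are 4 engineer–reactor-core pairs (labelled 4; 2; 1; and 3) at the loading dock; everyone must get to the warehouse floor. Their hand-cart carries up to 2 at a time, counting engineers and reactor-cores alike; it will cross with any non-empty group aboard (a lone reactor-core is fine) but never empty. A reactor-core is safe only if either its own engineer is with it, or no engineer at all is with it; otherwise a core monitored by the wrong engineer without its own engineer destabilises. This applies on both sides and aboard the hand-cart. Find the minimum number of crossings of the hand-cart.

Following every safe sequence of crossings from the start, the most of the 8 that can be at the warehouse floor as the hand-cart arrives there on crossings 1, 3, 5 is 2, 3, 4 respectively; the best ever achieved is 4 of 8.
From crossing 7 on, no configuration arises that was not already reachable earlier: only 44 distinct safe configurations (who is on which side, and where the hand-cart is) can ever be reached, none of them has everyone across, and every continuation just revisits them. So no valid plan exists.

impossible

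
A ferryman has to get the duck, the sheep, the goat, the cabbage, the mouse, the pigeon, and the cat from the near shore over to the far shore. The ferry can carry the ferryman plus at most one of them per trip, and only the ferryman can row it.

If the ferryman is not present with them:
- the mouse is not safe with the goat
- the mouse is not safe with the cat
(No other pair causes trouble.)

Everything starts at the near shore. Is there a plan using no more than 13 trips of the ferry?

No

Counting alone: the ferryman can take at most 1 across per trip to the far shore, so moving all 7 needs at least 7 loaded trips out, with a return between consecutive ones — at least 13 crossings.
The safety rule pushes this higher. Following every safe sequence of crossings, the most of the 7 that can be at the far shore as the ferry arrives there on crossing 13 is 6 — never all 7.
So the move cannot be finished within 13 crossings. (The shortest complete plan takes 15:)
1. Ferryman goes to the far shore with the mouse.  [the near shore: the cabbage, the cat, the duck, the goat, the pigeon, the sheep | the far shore: the mouse]
2. Ferryman goes back to the near shore alone.  [the near shore: the cabbage, the cat, the duck, the goat, the pigeon, the sheep | the far shore: the mouse]
3. Ferryman goes to the far shore with the duck.  [the near shore: the cabbage, the cat, the goat, the pigeon, the sheep | the far shore: the duck, the mouse]
4. Ferryman goes back to the near shore alone.  [the near shore: the cabbage, the cat, the goat, the pigeon, the sheep | the far shore: the duck, the mouse]
5. Ferryman goes to the far shore with the sheep.  [the near shore: the cabbage, the cat, the goat, the pigeon | the far shore: the duck, the mouse, the sheep]
6. Ferryman goes back to the near shore alone.  [the near shore: the cabbage, the cat, the goat, the pigeon | the far shore: the duck, the mouse, the sheep]
7. Ferryman goes to the far shore with the goat.  [the near shore: the cabbage, the cat, the pigeon | the far shore: the duck, the goat, the mouse, the sheep]
8. Ferryman goes back to the near shore with the mouse.  [the near shore: the cabbage, the cat, the mouse, the pigeon | the far shore: the duck, the goat, the sheep]
9. Ferryman goes to the far shore with the cat.  [the near shore: the cabbage, the mouse, the pigeon | the far shore: the cat, the duck, the goat, the sheep]
10. Ferryman goes back to the near shore alone.  [the near shore: the cabbage, the mouse, the pigeon | the far shore: the cat, the duck, the goat, the sheep]
11. Ferryman goes to the far shore with the cabbage.  [the near shore: the mouse, the pigeon | the far shore: the cabbage, the cat, the duck, the goat, the sheep]
12. Ferryman goes back to the near shore alone.  [the near shore: the mouse, the pigeon | the far shore: the cabbage, the cat, the duck, the goat, the sheep]
13. Ferryman goes to the far shore with the pigeon.  [the near shore: the mouse | the far shore: the cabbage, the cat, the duck, the goat, the pigeon, the sheep]
14. Ferryman goes back to the near shore alone.  [the near shore: the mouse | the far shore: the cabbage, the cat, the duck, the goat, the pigeon, the sheep]
15. Ferryman goes to the far shore with the mouse.  [the near shore: — | the far shore: the cabbage, the cat, the duck, the goat, the mouse, the pigeon, the sheep]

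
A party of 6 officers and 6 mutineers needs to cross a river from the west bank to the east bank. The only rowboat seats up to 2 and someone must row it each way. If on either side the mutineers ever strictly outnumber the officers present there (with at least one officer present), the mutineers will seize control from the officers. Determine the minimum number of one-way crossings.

impossible

Following every safe sequence of crossings from the start, the most of the 12 that can be at the east bank as the rowboat arrives there on crossings 1, 3, 5, 7, 9 is 2, 3, 4, 5, 6 respectively; the best ever achieved is 6 of 12.
From crossing 11 on, no configuration arises that was not already reachable earlier: only 15 distinct safe configurations (who is on which side, and where the rowboat is) can ever be reached, none of them has everyone across, and every continuation just revisits them. They are: 0 officers + 0 mutineers across (rowboat back at the start); 0 officers + 1 mutineer across (rowboat there); 0 officers + 1 mutineer across (rowboat back at the start); 0 officers + 2 mutineers across (rowboat there); 0 officers + 2 mutineers across (rowboat back at the start); 0 officers + 3 mutineers across (rowboat there); 0 officers + 3 mutineers across (rowboat back at the start); 0 officers + 4 mutineers across (rowboat there); 0 officers + 4 mutineers across (rowboat back at the start); 0 officers + 5 mutineers across (rowboat there); 0 officers + 5 mutineers across (rowboat back at the start); 0 officers + 6 mutineers across (rowboat there); 1 officer + 1 mutineer across (rowboat there); 1 officer + 1 mutineer across (rowboat back at the start); 2 officers + 2 mutineers across (rowboat there). So no valid plan exists.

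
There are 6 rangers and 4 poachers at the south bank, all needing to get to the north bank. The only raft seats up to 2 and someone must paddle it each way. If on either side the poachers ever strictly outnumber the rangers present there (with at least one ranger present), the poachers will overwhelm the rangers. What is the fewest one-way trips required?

Counting alone: each trip to the north bank takes at most 2 across and each return brings at least 1 back, so after t trips out (and t−1 returns) at most 2t − (t−1) of the 10 are across; that first reaches 10 at t = 9, so at least 17 crossings are needed.
The plan below uses exactly 17 crossings, so it is optimal:
1. 2 poachers → the north bank.  (the south bank: 6R 2P; the north bank: 0R 2P)
2. 1 poacher ← the south bank.  (the south bank: 6R 3P; the north bank: 0R 1P)
3. 2 poachers → the north bank.  (the south bank: 6R 1P; the north bank: 0R 3P)
4. 1 poacher ← the south bank.  (the south bank: 6R 2P; the north bank: 0R 2P)
5. 2 rangers → the north bank.  (the south bank: 4R 2P; the north bank: 2R 2P)
6. 1 poacher ← the south bank.  (the south bank: 4R 3P; the north bank: 2R 1P)
7. 1 ranger and 1 poacher → the north bank.  (the south bank: 3R 2P; the north bank: 3R 2P)
8. 1 poacher ← the south bank.  (the south bank: 3R 3P; the north bank: 3R 1P)
9. 2 poachers → the north bank.  (the south bank: 3R 1P; the north bank: 3R 3P)
10. 1 poacher ← the south bank.  (the south bank: 3R 2P; the north bank: 3R 2P)
11. 1 ranger and 1 poacher → the north bank.  (the south bank: 2R 1P; the north bank: 4R 3P)
12. 1 poacher ← the south bank.  (the south bank: 2R 2P; the north bank: 4R 2P)
13. 2 poachers → the north bank.  (the south bank: 2R 0P; the north bank: 4R 4P)
14. 1 poacher ← the south bank.  (the south bank: 2R 1P; the north bank: 4R 3P)
15. 1 ranger and 1 poacher → the north bank.  (the south bank: 1R 0P; the north bank: 5R 4P)
16. 1 poacher ← the south bank.  (the south bank: 1R 1P; the north bank: 5R 3P)
17. 1 ranger and 1 poacher → the north bank.  (the south bank: 0R 0P; the north bank: 6R 4P)

17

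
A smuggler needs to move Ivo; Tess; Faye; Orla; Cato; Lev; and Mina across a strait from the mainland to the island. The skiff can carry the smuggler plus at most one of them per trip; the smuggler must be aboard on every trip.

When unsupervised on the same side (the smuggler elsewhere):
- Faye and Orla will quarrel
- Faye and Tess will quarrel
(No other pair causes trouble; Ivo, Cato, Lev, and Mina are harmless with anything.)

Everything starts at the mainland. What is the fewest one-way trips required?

15

Counting alone: the smuggler can take at most 1 across per trip to the island, so moving all 7 needs at least 7 loaded trips out, with a return between consecutive ones — at least 13 crossings.
The safety rule pushes this higher. Following every safe sequence of crossings, the most of the 7 that can be at the island as the skiff arrives there on crossing 13 is 6 — never all 7.
So no plan with fewer than 15 crossings exists, and this one achieves 15:
1. Smuggler goes to the island with Faye.  [the mainland: Cato, Ivo, Lev, Mina, Orla, Tess | the island: Faye]
2. Smuggler goes back to the mainland alone.  [the mainland: Cato, Ivo, Lev, Mina, Orla, Tess | the island: Faye]
3. Smuggler goes to the island with Ivo.  [the mainland: Cato, Lev, Mina, Orla, Tess | the island: Faye, Ivo]
4. Smuggler goes back to the mainland alone.  [the mainland: Cato, Lev, Mina, Orla, Tess | the island: Faye, Ivo]
5. Smuggler goes to the island with Tess.  [the mainland: Cato, Lev, Mina, Orla | the island: Faye, Ivo, Tess]
6. Smuggler goes back to the mainland with Faye.  [the mainland: Cato, Faye, Lev, Mina, Orla | the island: Ivo, Tess]
7. Smuggler goes to the island with Orla.  [the mainland: Cato, Faye, Lev, Mina | the island: Ivo, Orla, Tess]
8. Smuggler goes back to the mainland alone.  [the mainland: Cato, Faye, Lev, Mina | the island: Ivo, Orla, Tess]
9. Smuggler goes to the island with Cato.  [the mainland: Faye, Lev, Mina | the island: Cato, Ivo, Orla, Tess]
10. Smuggler goes back to the mainland alone.  [the mainland: Faye, Lev, Mina | the island: Cato, Ivo, Orla, Tess]
11. Smuggler goes to the island with Lev.  [the mainland: Faye, Mina | the island: Cato, Ivo, Lev, Orla, Tess]
12. Smuggler goes back to the mainland alone.  [the mainland: Faye, Mina | the island: Cato, Ivo, Lev, Orla, Tess]
13. Smuggler goes to the island with Mina.  [the mainland: Faye | the island: Cato, Ivo, Lev, Mina, Orla, Tess]
14. Smuggler goes back to the mainland alone.  [the mainland: Faye | the island: Cato, Ivo, Lev, Mina, Orla, Tess]
15. Smuggler goes to the island with Faye.  [the mainland: — | the island: Cato, Faye, Ivo, Lev, Mina, Orla, Tess]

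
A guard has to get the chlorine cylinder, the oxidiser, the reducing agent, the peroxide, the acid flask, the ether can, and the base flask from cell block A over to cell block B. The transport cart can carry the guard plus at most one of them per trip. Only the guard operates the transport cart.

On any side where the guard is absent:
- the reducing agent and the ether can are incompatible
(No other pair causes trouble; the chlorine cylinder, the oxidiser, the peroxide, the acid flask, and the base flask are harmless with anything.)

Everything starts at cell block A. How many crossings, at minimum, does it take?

13

Counting alone: the guard can take at most 1 across per trip to cell block B, so moving all 7 needs at least 7 loaded trips out, with a return between consecutive ones — at least 13 crossings.
The plan below uses exactly 13 crossings, so it is optimal:
1. Guard goes to cell block B with the reducing agent.
2. Guard goes back to cell block A alone.
3. Guard goes to cell block B with the chlorine cylinder.
4. Guard goes back to cell block A alone.
5. Guard goes to cell block B with the oxidiser.
6. Guard goes back to cell block A alone.
7. Guard goes to cell block B with the peroxide.
8. Guard goes back to cell block A alone.
9. Guard goes to cell block B with the acid flask.
10. Guard goes back to cell block A alone.
11. Guard goes to cell block B with the base flask.
12. Guard goes back to cell block A alone.
13. Guard goes to cell block B with the ether can.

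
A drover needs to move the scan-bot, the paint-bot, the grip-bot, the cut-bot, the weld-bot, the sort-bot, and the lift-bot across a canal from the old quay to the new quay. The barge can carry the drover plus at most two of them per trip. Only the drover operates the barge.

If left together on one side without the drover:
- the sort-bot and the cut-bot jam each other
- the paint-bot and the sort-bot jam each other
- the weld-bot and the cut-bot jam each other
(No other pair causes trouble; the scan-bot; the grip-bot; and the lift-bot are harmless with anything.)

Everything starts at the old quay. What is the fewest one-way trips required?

Counting alone: the drover can take at most 2 across per trip to the new quay, so moving all 7 needs at least 4 loaded trips out, with a return between consecutive ones — at least 7 crossings.
The plan below uses exactly 7 crossings, so it is optimal:
1. Drover goes to the new quay with the cut-bot and the paint-bot.  [the old quay: the grip-bot, the lift-bot, the scan-bot, the sort-bot, the weld-bot | the new quay: the cut-bot, the paint-bot]
2. Drover goes back to the old quay alone.  [the old quay: the grip-bot, the lift-bot, the scan-bot, the sort-bot, the weld-bot | the new quay: the cut-bot, the paint-bot]
3. Drover goes to the new quay with the scan-bot.  [the old quay: the grip-bot, the lift-bot, the sort-bot, the weld-bot | the new quay: the cut-bot, the paint-bot, the scan-bot]
4. Drover goes back to the old quay alone.  [the old quay: the grip-bot, the lift-bot, the sort-bot, the weld-bot | the new quay: the cut-bot, the paint-bot, the scan-bot]
5. Drover goes to the new quay with the grip-bot and the lift-bot.  [the old quay: the sort-bot, the weld-bot | the new quay: the cut-bot, the grip-bot, the lift-bot, the paint-bot, the scan-bot]
6. Drover goes back to the old quay alone.  [the old quay: the sort-bot, the weld-bot | the new quay: the cut-bot, the grip-bot, the lift-bot, the paint-bot, the scan-bot]
7. Drover goes to the new quay with the sort-bot and the weld-bot.  [the old quay: — | the new quay: the cut-bot, the grip-bot, the lift-bot, the paint-bot, the scan-bot, the sort-bot, the weld-bot]

7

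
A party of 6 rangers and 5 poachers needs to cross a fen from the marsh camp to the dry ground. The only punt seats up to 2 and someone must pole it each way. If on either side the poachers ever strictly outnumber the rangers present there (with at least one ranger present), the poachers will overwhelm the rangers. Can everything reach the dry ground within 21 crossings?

Yes — this plan uses 19 crossings (≤ 21):
1. 2 poachers → the dry ground.  (the marsh camp: 6R 3P; the dry ground: 0R 2P)
2. 1 poacher ← the marsh camp.  (the marsh camp: 6R 4P; the dry ground: 0R 1P)
3. 2 poachers → the dry ground.  (the marsh camp: 6R 2P; the dry ground: 0R 3P)
4. 1 poacher ← the marsh camp.  (the marsh camp: 6R 3P; the dry ground: 0R 2P)
5. 2 rangers → the dry ground.  (the marsh camp: 4R 3P; the dry ground: 2R 2P)
6. 1 poacher ← the marsh camp.  (the marsh camp: 4R 4P; the dry ground: 2R 1P)
7. 1 ranger and 1 poacher → the dry ground.  (the marsh camp: 3R 3P; the dry ground: 3R 2P)
8. 1 ranger ← the marsh camp.  (the marsh camp: 4R 3P; the dry ground: 2R 2P)
9. 1 ranger and 1 poacher → the dry ground.  (the marsh camp: 3R 2P; the dry ground: 3R 3P)
10. 1 poacher ← the marsh camp.  (the marsh camp: 3R 3P; the dry ground: 3R 2P)
11. 1 ranger and 1 poacher → the dry ground.  (the marsh camp: 2R 2P; the dry ground: 4R 3P)
12. 1 ranger ← the marsh camp.  (the marsh camp: 3R 2P; the dry ground: 3R 3P)
13. 1 ranger and 1 poacher → the dry ground.  (the marsh camp: 2R 1P; the dry ground: 4R 4P)
14. 1 poacher ← the marsh camp.  (the marsh camp: 2R 2P; the dry ground: 4R 3P)
15. 1 ranger and 1 poacher → the dry ground.  (the marsh camp: 1R 1P; the dry ground: 5R 4P)
16. 1 ranger ← the marsh camp.  (the marsh camp: 2R 1P; the dry ground: 4R 4P)
17. 1 ranger and 1 poacher → the dry ground.  (the marsh camp: 1R 0P; the dry ground: 5R 5P)
18. 1 poacher ← the marsh camp.  (the marsh camp: 1R 1P; the dry ground: 5R 4P)
19. 1 ranger and 1 poacher → the dry ground.  (the marsh camp: 0R 0P; the dry ground: 6R 5P)

Yes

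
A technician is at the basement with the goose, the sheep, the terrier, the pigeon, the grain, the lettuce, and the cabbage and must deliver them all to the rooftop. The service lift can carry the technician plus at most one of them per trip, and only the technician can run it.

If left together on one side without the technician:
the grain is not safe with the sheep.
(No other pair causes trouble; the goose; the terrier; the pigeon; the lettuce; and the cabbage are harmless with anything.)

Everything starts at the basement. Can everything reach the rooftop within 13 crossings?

Yes

Yes — this plan uses 13 crossings (≤ 13):
1. Technician goes to the rooftop with the sheep.  [the basement: the cabbage, the goose, the grain, the lettuce, the pigeon, the terrier | the rooftop: the sheep]
2. Technician goes back to the basement alone.  [the basement: the cabbage, the goose, the grain, the lettuce, the pigeon, the terrier | the rooftop: the sheep]
3. Technician goes to the rooftop with the goose.  [the basement: the cabbage, the grain, the lettuce, the pigeon, the terrier | the rooftop: the goose, the sheep]
4. Technician goes back to the basement alone.  [the basement: the cabbage, the grain, the lettuce, the pigeon, the terrier | the rooftop: the goose, the sheep]
5. Technician goes to the rooftop with the terrier.  [the basement: the cabbage, the grain, the lettuce, the pigeon | the rooftop: the goose, the sheep, the terrier]
6. Technician goes back to the basement alone.  [the basement: the cabbage, the grain, the lettuce, the pigeon | the rooftop: the goose, the sheep, the terrier]
7. Technician goes to the rooftop with the pigeon.  [the basement: the cabbage, the grain, the lettuce | the rooftop: the goose, the pigeon, the sheep, the terrier]
8. Technician goes back to the basement alone.  [the basement: the cabbage, the grain, the lettuce | the rooftop: the goose, the pigeon, the sheep, the terrier]
9. Technician goes to the rooftop with the lettuce.  [the basement: the cabbage, the grain | the rooftop: the goose, the lettuce, the pigeon, the sheep, the terrier]
10. Technician goes back to the basement alone.  [the basement: the cabbage, the grain | the rooftop: the goose, the lettuce, the pigeon, the sheep, the terrier]
11. Technician goes to the rooftop with the cabbage.  [the basement: the grain | the rooftop: the cabbage, the goose, the lettuce, the pigeon, the sheep, the terrier]
12. Technician goes back to the basement alone.  [the basement: the grain | the rooftop: the cabbage, the goose, the lettuce, the pigeon, the sheep, the terrier]
13. Technician goes to the rooftop with the grain.  [the basement: — | the rooftop: the cabbage, the goose, the grain, the lettuce, the pigeon, the sheep, the terrier]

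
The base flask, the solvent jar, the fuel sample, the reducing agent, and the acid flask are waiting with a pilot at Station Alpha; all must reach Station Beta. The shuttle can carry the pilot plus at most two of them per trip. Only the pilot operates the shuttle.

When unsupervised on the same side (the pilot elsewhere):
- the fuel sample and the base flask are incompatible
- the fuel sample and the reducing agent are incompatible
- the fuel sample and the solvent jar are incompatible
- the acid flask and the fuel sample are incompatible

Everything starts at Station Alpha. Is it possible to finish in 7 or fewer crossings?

Yes — this plan uses 7 crossings (≤ 7):
1. Pilot goes to Station Beta with the fuel sample.  [Station Alpha: the acid flask, the base flask, the reducing agent, the solvent jar | Station Beta: the fuel sample]
2. Pilot goes back to Station Alpha alone.  [Station Alpha: the acid flask, the base flask, the reducing agent, the solvent jar | Station Beta: the fuel sample]
3. Pilot goes to Station Beta with the base flask and the solvent jar.  [Station Alpha: the acid flask, the reducing agent | Station Beta: the base flask, the fuel sample, the solvent jar]
4. Pilot goes back to Station Alpha with the fuel sample.  [Station Alpha: the acid flask, the fuel sample, the reducing agent | Station Beta: the base flask, the solvent jar]
5. Pilot goes to Station Beta with the fuel sample and the reducing agent.  [Station Alpha: the acid flask | Station Beta: the base flask, the fuel sample, the reducing agent, the solvent jar]
6. Pilot goes back to Station Alpha with the fuel sample.  [Station Alpha: the acid flask, the fuel sample | Station Beta: the base flask, the reducing agent, the solvent jar]
7. Pilot goes to Station Beta with the acid flask and the fuel sample.  [Station Alpha: — | Station Beta: the acid flask, the base flask, the fuel sample, the reducing agent, the solvent jar]

Yes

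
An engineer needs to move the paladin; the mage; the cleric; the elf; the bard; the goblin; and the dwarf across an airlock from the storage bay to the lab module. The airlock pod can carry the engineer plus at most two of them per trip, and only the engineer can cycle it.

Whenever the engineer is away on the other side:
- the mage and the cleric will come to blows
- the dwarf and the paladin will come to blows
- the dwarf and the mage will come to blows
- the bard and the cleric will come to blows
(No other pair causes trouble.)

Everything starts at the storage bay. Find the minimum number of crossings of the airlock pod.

Counting alone: the engineer can take at most 2 across per trip to the lab module, so moving all 7 needs at least 4 loaded trips out, with a return between consecutive ones — at least 7 crossings.
The safety rule pushes this higher. Following every safe sequence of crossings, the most of the 7 that can be at the lab module as the airlock pod arrives there on crossing 7 is 6 — never all 7.
So no plan with fewer than 9 crossings exists, and this one achieves 9:
1. Engineer goes to the lab module with the cleric and the dwarf.
2. Engineer goes back to the storage bay alone.
3. Engineer goes to the lab module with the paladin.
4. Engineer goes back to the storage bay with the dwarf.
5. Engineer goes to the lab module with the elf and the mage.
6. Engineer goes back to the storage bay with the cleric.
7. Engineer goes to the lab module with the bard and the goblin.
8. Engineer goes back to the storage bay alone.
9. Engineer goes to the lab module with the cleric and the dwarf.

9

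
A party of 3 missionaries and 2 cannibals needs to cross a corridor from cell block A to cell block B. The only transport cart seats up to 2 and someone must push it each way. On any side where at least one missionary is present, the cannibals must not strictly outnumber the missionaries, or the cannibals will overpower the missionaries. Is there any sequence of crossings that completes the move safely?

1. 2 cannibals → cell block B.  (cell block A: 3M 0C; cell block B: 0M 2C)
2. 1 cannibal ← cell block A.  (cell block A: 3M 1C; cell block B: 0M 1C)
3. 2 missionaries → cell block B.  (cell block A: 1M 1C; cell block B: 2M 1C)
4. 1 missionary ← cell block A.  (cell block A: 2M 1C; cell block B: 1M 1C)
5. 1 missionary and 1 cannibal → cell block B.  (cell block A: 1M 0C; cell block B: 2M 2C)
6. 1 cannibal ← cell block A.  (cell block A: 1M 1C; cell block B: 2M 1C)
7. 1 missionary and 1 cannibal → cell block B.  (cell block A: 0M 0C; cell block B: 3M 2C)

Yes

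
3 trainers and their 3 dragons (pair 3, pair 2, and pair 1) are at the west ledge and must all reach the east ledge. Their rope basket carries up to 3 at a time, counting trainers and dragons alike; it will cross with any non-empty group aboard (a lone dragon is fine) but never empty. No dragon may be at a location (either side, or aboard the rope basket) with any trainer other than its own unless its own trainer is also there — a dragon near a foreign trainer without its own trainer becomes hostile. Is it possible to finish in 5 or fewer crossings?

Yes — this plan uses 5 crossings (≤ 5):
1. dragon 3 and trainer 3 cross → the east ledge.
2. trainer 3 crosses ← the west ledge.
3. trainer 1, trainer 2, and trainer 3 cross → the east ledge.
4. dragon 3 crosses ← the west ledge.
5. dragon 1, dragon 2, and dragon 3 cross → the east ledge.

Yes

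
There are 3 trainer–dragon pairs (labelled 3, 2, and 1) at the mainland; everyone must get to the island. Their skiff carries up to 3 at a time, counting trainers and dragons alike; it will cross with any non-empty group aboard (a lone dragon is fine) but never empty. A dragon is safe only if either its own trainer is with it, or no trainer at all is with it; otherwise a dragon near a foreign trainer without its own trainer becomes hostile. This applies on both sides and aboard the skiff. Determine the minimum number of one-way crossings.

Counting alone: each trip to the island takes at most 3 across and each return brings at least 1 back, so after t trips out (and t−1 returns) at most 3t − (t−1) of the 6 are across; that first reaches 6 at t = 3, so at least 5 crossings are needed.
The plan below uses exactly 5 crossings, so it is optimal:
1. dragon 3 and trainer 3 cross → the island.
2. trainer 3 crosses ← the mainland.
3. trainer 1, trainer 2, and trainer 3 cross → the island.
4. dragon 3 crosses ← the mainland.
5. dragon 1, dragon 2, and dragon 3 cross → the island.

5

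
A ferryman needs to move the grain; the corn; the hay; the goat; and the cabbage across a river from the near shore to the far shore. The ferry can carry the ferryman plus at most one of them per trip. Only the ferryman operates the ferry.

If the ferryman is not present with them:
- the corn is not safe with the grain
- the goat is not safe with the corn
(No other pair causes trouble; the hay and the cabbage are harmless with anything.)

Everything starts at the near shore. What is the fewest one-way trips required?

11

Counting alone: the ferryman can take at most 1 across per trip to the far shore, so moving all 5 needs at least 5 loaded trips out, with a return between consecutive ones — at least 9 crossings.
The safety rule pushes this higher. Following every safe sequence of crossings, the most of the 5 that can be at the far shore as the ferry arrives there on crossing 9 is 4 — never all 5.
So no plan with fewer than 11 crossings exists, and this one achieves 11:
1. Ferryman goes to the far shore with the corn.
2. Ferryman goes back to the near shore alone.
3. Ferryman goes to the far shore with the grain.
4. Ferryman goes back to the near shore with the corn.
5. Ferryman goes to the far shore with the goat.
6. Ferryman goes back to the near shore alone.
7. Ferryman goes to the far shore with the hay.
8. Ferryman goes back to the near shore alone.
9. Ferryman goes to the far shore with the cabbage.
10. Ferryman goes back to the near shore alone.
11. Ferryman goes to the far shore with the corn.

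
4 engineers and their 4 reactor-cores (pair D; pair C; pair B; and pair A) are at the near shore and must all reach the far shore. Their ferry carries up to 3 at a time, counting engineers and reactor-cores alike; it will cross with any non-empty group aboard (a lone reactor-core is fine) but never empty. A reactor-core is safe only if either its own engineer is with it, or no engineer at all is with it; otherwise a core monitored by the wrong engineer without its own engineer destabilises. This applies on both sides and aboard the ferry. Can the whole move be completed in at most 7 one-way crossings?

Counting alone: each trip to the far shore takes at most 3 across and each return brings at least 1 back, so after t trips out (and t−1 returns) at most 3t − (t−1) of the 8 are across; that first reaches 8 at t = 4, so at least 7 crossings are needed.
The safety rule pushes this higher. Following every safe sequence of crossings, the most of the 8 that can be at the far shore as the ferry arrives there on crossing 7 is 7 — never all 8.
So the move cannot be finished within 7 crossings. (The shortest complete plan takes 9:)
1. engineer D and reactor-core D cross → the far shore.
2. engineer D crosses ← the near shore.
3. engineer C, engineer D, and reactor-core C cross → the far shore.
4. engineer D and reactor-core D cross ← the near shore.
5. engineer A, engineer B, and engineer D cross → the far shore.
6. reactor-core C crosses ← the near shore.
7. reactor-core C and reactor-core D cross → the far shore.
8. reactor-core D crosses ← the near shore.
9. reactor-core A, reactor-core B, and reactor-core D cross → the far shore.

No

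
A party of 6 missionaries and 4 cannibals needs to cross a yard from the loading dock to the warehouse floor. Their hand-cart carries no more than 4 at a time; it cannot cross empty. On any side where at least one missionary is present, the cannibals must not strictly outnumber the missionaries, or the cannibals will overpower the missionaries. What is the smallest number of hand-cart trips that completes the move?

Counting alone: each trip to the warehouse floor takes at most 4 across and each return brings at least 1 back, so after t trips out (and t−1 returns) at most 4t − (t−1) of the 10 are across; that first reaches 10 at t = 3, so at least 5 crossings are needed.
The plan below uses exactly 5 crossings, so it is optimal:
1. 4 cannibals → the warehouse floor.  (the loading dock: 6M 0C; the warehouse floor: 0M 4C)
2. 1 cannibal ← the loading dock.  (the loading dock: 6M 1C; the warehouse floor: 0M 3C)
3. 4 missionaries → the warehouse floor.  (the loading dock: 2M 1C; the warehouse floor: 4M 3C)
4. 1 cannibal ← the loading dock.  (the loading dock: 2M 2C; the warehouse floor: 4M 2C)
5. 2 missionaries and 2 cannibals → the warehouse floor.  (the loading dock: 0M 0C; the warehouse floor: 6M 4C)

5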